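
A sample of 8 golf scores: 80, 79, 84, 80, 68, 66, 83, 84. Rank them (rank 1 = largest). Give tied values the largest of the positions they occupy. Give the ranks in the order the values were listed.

5, 6, 2, 5, 7, 8, 3, 2

Sorted (descending): 84, 84, 83, 80, 80, 79, 68, 66
The 2 values of 84 occupy positions 1–2 → each gets rank 2.
The 2 values of 80 occupy positions 4–5 → each gets rank 5.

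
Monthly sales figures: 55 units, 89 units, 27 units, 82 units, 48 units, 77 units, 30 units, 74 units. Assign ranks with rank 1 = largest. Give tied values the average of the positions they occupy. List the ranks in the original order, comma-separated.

5, 1, 8, 2, 6, 3, 7, 4

Sorted (descending): 89, 82, 77, 74, 55, 48, 30, 27
No ties — each value takes its position as its rank.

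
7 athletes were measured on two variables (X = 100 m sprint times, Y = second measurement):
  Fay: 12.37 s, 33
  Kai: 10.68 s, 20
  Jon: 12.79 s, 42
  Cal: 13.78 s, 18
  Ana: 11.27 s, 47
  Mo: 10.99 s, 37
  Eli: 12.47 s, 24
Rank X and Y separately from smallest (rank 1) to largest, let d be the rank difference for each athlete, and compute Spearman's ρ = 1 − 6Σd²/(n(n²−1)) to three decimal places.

-0.179

Ranks of variable 1: 4, 1, 6, 7, 3, 2, 5
Ranks of variable 2: 4, 2, 6, 1, 7, 5, 3
d = r₁ − r₂: 0, -1, 0, 6, -4, -3, 2
d²: 0, 1, 0, 36, 16, 9, 4; Σd² = 66
ρ = 1 − 6·66/(7·48) = 1 − 396/336 = -0.179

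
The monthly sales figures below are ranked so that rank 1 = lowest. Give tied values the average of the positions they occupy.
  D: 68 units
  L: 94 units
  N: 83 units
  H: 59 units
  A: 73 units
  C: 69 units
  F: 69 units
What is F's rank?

Sorted (ascending): 59, 68, 69, 69, 73, 83, 94
The 2 values of 69 occupy positions 3–4 → average rank (3+4)/2 = 3.5.
F has value 69 units → rank 3.5.

3.5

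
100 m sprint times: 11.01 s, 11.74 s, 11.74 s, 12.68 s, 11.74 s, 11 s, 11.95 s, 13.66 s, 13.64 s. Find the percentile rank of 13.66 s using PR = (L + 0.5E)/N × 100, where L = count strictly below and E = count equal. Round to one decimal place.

N = 9.
Strictly below 13.66: 8. Equal to 13.66: 1.
PR = (8 + 0.5·1)/9 × 100 = 94.4

94.4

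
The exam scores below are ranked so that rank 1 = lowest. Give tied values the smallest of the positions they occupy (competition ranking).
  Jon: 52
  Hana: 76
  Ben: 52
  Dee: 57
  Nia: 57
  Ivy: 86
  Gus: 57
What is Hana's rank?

6

Sorted (ascending): 52, 52, 57, 57, 57, 76, 86
The 2 values of 52 occupy positions 1–2 → each gets rank 1.
The 3 values of 57 occupy positions 3–5 → each gets rank 3.
Hana has value 76 → rank 6.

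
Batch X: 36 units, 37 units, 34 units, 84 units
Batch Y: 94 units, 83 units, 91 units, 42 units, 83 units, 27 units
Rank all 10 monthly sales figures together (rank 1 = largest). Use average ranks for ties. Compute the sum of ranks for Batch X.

27

Sorted (descending): 94, 91, 84, 83, 83, 42, 37, 36, 34, 27
The 2 values of 83 occupy positions 4–5 → average rank (4+5)/2 = 4.5.
Batch X values → pooled ranks: 36→8, 37→7, 34→9, 84→3
Rank sum = 8 + 7 + 9 + 3 = 27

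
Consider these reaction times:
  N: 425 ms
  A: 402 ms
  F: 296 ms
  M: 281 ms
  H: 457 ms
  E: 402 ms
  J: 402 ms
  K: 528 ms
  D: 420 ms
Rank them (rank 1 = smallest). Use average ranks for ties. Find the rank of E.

Sorted (ascending): 281, 296, 402, 402, 402, 420, 425, 457, 528
The 3 values of 402 occupy positions 3–5 → average rank 4.
E has value 402 ms → rank 4.

4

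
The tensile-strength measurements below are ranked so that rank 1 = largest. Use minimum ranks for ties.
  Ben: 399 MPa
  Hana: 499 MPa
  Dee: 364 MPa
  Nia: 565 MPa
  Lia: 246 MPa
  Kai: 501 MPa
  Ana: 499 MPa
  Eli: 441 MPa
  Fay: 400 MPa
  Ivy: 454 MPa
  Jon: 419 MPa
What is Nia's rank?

Sorted (descending): 565, 501, 499, 499, 454, 441, 419, 400, 399, 364, 246
The 2 values of 499 occupy positions 3–4 → each gets rank 3.
Nia has value 565 MPa → rank 1.

1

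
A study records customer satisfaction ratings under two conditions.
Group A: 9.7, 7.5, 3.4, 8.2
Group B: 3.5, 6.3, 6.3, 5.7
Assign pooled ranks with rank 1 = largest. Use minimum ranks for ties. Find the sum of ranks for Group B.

Sorted (descending): 9.7, 8.2, 7.5, 6.3, 6.3, 5.7, 3.5, 3.4
The 2 values of 6.3 occupy positions 4–5 → each gets rank 4.
Group B values → pooled ranks: 3.5→7, 6.3→4, 6.3→4, 5.7→6
Rank sum = 7 + 4 + 4 + 6 = 21

21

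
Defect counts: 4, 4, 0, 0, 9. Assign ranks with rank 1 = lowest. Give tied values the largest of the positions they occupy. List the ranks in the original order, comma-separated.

Sorted (ascending): 0, 0, 4, 4, 9
The 2 values of 0 occupy positions 1–2 → each gets rank 2.
The 2 values of 4 occupy positions 3–4 → each gets rank 4.

4, 4, 2, 2, 5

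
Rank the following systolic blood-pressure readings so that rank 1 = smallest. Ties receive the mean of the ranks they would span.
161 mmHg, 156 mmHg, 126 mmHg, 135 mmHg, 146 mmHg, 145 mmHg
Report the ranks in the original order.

6, 5, 1, 2, 4, 3

Sorted (ascending): 126, 135, 145, 146, 156, 161
No ties — each value takes its position as its rank.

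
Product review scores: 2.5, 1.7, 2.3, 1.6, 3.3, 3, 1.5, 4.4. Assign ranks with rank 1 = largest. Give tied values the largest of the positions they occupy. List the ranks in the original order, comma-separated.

4, 6, 5, 7, 2, 3, 8, 1

Sorted (descending): 4.4, 3.3, 3, 2.5, 2.3, 1.7, 1.6, 1.5
No ties — each value takes its position as its rank.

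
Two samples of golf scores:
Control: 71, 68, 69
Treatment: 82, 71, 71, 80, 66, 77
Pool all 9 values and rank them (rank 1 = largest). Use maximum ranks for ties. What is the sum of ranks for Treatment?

Sorted (descending): 82, 80, 77, 71, 71, 71, 69, 68, 66
The 3 values of 71 occupy positions 4–6 → each gets rank 6.
Treatment values → pooled ranks: 82→1, 71→6, 71→6, 80→2, 66→9, 77→3
Rank sum = 1 + 6 + 6 + 2 + 9 + 3 = 27

27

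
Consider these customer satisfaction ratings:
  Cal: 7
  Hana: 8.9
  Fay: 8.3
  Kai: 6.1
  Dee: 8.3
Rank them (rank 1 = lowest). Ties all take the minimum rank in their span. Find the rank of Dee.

Sorted (ascending): 6.1, 7, 8.3, 8.3, 8.9
The 2 values of 8.3 occupy positions 3–4 → each gets rank 3.
Dee has value 8.3 → rank 3.

3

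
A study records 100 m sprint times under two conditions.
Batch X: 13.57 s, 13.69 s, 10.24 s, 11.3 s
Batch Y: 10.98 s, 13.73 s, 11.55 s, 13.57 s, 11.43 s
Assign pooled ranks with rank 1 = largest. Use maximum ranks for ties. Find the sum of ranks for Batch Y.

24

Sorted (descending): 13.73, 13.69, 13.57, 13.57, 11.55, 11.43, 11.3, 10.98, 10.24
The 2 values of 13.57 occupy positions 3–4 → each gets rank 4.
Batch Y values → pooled ranks: 10.98→8, 13.73→1, 11.55→5, 13.57→4, 11.43→6
Rank sum = 8 + 1 + 5 + 4 + 6 = 24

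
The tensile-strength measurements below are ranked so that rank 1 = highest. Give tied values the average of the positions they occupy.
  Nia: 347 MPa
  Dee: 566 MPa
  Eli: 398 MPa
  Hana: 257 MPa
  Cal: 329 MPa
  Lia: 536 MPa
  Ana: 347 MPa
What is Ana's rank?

4.5

Sorted (descending): 566, 536, 398, 347, 347, 329, 257
The 2 values of 347 occupy positions 4–5 → average rank (4+5)/2 = 4.5.
Ana has value 347 MPa → rank 4.5.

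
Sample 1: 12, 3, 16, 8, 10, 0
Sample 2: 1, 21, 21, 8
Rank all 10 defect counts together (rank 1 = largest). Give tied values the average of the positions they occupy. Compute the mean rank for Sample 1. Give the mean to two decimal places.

Sorted (descending): 21, 21, 16, 12, 10, 8, 8, 3, 1, 0
The 2 values of 21 occupy positions 1–2 → average rank (1+2)/2 = 1.5.
The 2 values of 8 occupy positions 6–7 → average rank (6+7)/2 = 6.5.
Sample 1 values → pooled ranks: 12→4, 3→8, 16→3, 8→6.5, 10→5, 0→10
Mean rank = (4 + 8 + 3 + 6.5 + 5 + 10) / 6 = 6.08

6.08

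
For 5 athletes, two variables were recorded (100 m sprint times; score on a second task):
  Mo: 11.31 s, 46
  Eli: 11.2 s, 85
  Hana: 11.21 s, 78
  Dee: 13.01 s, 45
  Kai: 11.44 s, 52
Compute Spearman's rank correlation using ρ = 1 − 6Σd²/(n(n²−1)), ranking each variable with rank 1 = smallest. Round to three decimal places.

-0.900

Ranks of variable 1: 3, 1, 2, 5, 4
Ranks of variable 2: 2, 5, 4, 1, 3
d = r₁ − r₂: 1, -4, -2, 4, 1
d²: 1, 16, 4, 16, 1; Σd² = 38
ρ = 1 − 6·38/(5·24) = 1 − 228/120 = -0.900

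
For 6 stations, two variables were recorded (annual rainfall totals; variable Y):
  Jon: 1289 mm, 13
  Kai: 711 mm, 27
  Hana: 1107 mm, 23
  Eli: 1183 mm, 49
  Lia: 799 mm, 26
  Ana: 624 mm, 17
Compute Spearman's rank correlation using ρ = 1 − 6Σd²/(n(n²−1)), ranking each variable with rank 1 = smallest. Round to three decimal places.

Ranks of variable 1: 6, 2, 4, 5, 3, 1
Ranks of variable 2: 1, 5, 3, 6, 4, 2
d = r₁ − r₂: 5, -3, 1, -1, -1, -1
d²: 25, 9, 1, 1, 1, 1; Σd² = 38
ρ = 1 − 6·38/(6·35) = 1 − 228/210 = -0.086

-0.086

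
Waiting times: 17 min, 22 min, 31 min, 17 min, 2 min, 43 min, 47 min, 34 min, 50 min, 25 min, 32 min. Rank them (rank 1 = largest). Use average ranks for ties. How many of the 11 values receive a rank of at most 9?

8

Sorted (descending): 50, 47, 43, 34, 32, 31, 25, 22, 17, 17, 2
The 2 values of 17 occupy positions 9–10 → average rank (9+10)/2 = 9.5.
Ranks ≤ 9: {1, 2, 3, 4, 5, 6, 7, 8} → 8 values.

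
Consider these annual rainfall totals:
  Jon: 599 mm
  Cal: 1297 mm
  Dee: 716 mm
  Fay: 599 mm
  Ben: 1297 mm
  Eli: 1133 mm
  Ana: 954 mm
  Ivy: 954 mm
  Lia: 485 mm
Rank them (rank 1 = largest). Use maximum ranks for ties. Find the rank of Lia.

9

Sorted (descending): 1297, 1297, 1133, 954, 954, 716, 599, 599, 485
The 2 values of 1297 occupy positions 1–2 → each gets rank 2.
The 2 values of 954 occupy positions 4–5 → each gets rank 5.
The 2 values of 599 occupy positions 7–8 → each gets rank 8.
Lia has value 485 mm → rank 9.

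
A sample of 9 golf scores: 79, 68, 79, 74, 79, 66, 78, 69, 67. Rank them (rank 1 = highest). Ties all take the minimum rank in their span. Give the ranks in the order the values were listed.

Sorted (descending): 79, 79, 79, 78, 74, 69, 68, 67, 66
The 3 values of 79 occupy positions 1–3 → each gets rank 1.

1, 7, 1, 5, 1, 9, 4, 6, 8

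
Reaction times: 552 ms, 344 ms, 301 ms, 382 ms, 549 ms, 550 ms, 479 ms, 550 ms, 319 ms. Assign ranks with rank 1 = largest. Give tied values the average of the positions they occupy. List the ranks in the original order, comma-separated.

Sorted (descending): 552, 550, 550, 549, 479, 382, 344, 319, 301
The 2 values of 550 occupy positions 2–3 → average rank (2+3)/2 = 2.5.

1, 7, 9, 6, 4, 2.5, 5, 2.5, 8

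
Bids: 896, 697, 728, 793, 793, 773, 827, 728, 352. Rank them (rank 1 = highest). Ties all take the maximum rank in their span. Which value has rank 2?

Sorted (descending): 896, 827, 793, 793, 773, 728, 728, 697, 352
The 2 values of 793 occupy positions 3–4 → each gets rank 4.
The 2 values of 728 occupy positions 6–7 → each gets rank 7.
Rank 2 → value 827.

827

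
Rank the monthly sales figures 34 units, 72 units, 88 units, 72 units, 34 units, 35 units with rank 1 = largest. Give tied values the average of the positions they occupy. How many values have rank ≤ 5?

4

Sorted (descending): 88, 72, 72, 35, 34, 34
The 2 values of 72 occupy positions 2–3 → average rank (2+3)/2 = 2.5.
The 2 values of 34 occupy positions 5–6 → average rank (5+6)/2 = 5.5.
Ranks ≤ 5: {1, 2.5, 2.5, 4} → 4 values.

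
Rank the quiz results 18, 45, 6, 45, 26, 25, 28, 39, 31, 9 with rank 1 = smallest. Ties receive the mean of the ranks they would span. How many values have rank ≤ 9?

8

Sorted (ascending): 6, 9, 18, 25, 26, 28, 31, 39, 45, 45
The 2 values of 45 occupy positions 9–10 → average rank (9+10)/2 = 9.5.
Ranks ≤ 9: {1, 2, 3, 4, 5, 6, 7, 8} → 8 values.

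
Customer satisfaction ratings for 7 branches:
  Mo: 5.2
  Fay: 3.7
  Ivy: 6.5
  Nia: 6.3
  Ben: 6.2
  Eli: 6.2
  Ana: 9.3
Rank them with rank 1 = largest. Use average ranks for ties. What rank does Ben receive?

Sorted (descending): 9.3, 6.5, 6.3, 6.2, 6.2, 5.2, 3.7
The 2 values of 6.2 occupy positions 4–5 → average rank (4+5)/2 = 4.5.
Ben has value 6.2 → rank 4.5.

4.5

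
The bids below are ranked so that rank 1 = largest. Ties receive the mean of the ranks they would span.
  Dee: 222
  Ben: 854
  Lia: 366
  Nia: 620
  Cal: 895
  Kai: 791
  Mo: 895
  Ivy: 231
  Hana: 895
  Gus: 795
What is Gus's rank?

5

Sorted (descending): 895, 895, 895, 854, 795, 791, 620, 366, 231, 222
The 3 values of 895 occupy positions 1–3 → average rank 2.
Gus has value 795 → rank 5.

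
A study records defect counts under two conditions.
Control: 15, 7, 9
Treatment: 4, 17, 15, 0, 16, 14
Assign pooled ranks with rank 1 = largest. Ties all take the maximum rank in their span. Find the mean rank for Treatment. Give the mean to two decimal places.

4.83

Sorted (descending): 17, 16, 15, 15, 14, 9, 7, 4, 0
The 2 values of 15 occupy positions 3–4 → each gets rank 4.
Treatment values → pooled ranks: 4→8, 17→1, 15→4, 0→9, 16→2, 14→5
Mean rank = (8 + 1 + 4 + 9 + 2 + 5) / 6 = 4.83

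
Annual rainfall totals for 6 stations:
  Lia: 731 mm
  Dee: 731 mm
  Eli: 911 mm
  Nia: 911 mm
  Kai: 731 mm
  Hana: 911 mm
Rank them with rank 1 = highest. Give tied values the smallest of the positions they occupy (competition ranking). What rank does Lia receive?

4

Sorted (descending): 911, 911, 911, 731, 731, 731
The 3 values of 911 occupy positions 1–3 → each gets rank 1.
The 3 values of 731 occupy positions 4–6 → each gets rank 4.
Lia has value 731 mm → rank 4.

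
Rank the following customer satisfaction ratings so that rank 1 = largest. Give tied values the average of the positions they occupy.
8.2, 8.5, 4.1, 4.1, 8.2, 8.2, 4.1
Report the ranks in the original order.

3, 1, 6, 6, 3, 3, 6

Sorted (descending): 8.5, 8.2, 8.2, 8.2, 4.1, 4.1, 4.1
The 3 values of 8.2 occupy positions 2–4 → average rank 3.
The 3 values of 4.1 occupy positions 5–7 → average rank 6.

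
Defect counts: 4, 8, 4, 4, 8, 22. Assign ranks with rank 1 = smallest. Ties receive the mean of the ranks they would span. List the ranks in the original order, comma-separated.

Sorted (ascending): 4, 4, 4, 8, 8, 22
The 3 values of 4 occupy positions 1–3 → average rank 2.
The 2 values of 8 occupy positions 4–5 → average rank (4+5)/2 = 4.5.

2, 4.5, 2, 2, 4.5, 6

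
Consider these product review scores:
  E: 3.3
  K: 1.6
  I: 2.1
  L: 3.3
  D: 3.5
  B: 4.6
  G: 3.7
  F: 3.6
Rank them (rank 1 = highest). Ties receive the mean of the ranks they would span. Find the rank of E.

5.5

Sorted (descending): 4.6, 3.7, 3.6, 3.5, 3.3, 3.3, 2.1, 1.6
The 2 values of 3.3 occupy positions 5–6 → average rank (5+6)/2 = 5.5.
E has value 3.3 → rank 5.5.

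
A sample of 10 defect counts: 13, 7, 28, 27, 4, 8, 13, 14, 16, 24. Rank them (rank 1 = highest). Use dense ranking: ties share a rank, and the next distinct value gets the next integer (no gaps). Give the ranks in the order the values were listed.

Sorted (descending): 28, 27, 24, 16, 14, 13, 13, 8, 7, 4
The 2 values of 13 share dense rank 6.
Remaining distinct values take the next consecutive integers.

6, 8, 1, 2, 9, 7, 6, 5, 4, 3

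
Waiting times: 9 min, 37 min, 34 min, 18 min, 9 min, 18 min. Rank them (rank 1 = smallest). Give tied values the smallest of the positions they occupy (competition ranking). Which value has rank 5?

34

Sorted (ascending): 9, 9, 18, 18, 34, 37
The 2 values of 9 occupy positions 1–2 → each gets rank 1.
The 2 values of 18 occupy positions 3–4 → each gets rank 3.
Rank 5 → value 34.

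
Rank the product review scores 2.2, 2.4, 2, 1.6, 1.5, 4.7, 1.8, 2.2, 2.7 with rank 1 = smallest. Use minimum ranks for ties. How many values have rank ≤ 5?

6

Sorted (ascending): 1.5, 1.6, 1.8, 2, 2.2, 2.2, 2.4, 2.7, 4.7
The 2 values of 2.2 occupy positions 5–6 → each gets rank 5.
Ranks ≤ 5: {1, 2, 3, 4, 5, 5} → 6 values.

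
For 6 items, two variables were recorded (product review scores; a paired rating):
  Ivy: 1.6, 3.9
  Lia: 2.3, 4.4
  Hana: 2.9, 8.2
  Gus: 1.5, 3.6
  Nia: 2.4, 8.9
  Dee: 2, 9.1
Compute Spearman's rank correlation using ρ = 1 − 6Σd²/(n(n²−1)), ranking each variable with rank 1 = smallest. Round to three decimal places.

0.600

Ranks of variable 1: 2, 4, 6, 1, 5, 3
Ranks of variable 2: 2, 3, 4, 1, 5, 6
d = r₁ − r₂: 0, 1, 2, 0, 0, -3
d²: 0, 1, 4, 0, 0, 9; Σd² = 14
ρ = 1 − 6·14/(6·35) = 1 − 84/210 = 0.600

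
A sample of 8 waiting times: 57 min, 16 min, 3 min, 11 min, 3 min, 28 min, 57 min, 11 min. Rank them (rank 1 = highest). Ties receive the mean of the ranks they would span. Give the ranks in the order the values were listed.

1.5, 4, 7.5, 5.5, 7.5, 3, 1.5, 5.5

Sorted (descending): 57, 57, 28, 16, 11, 11, 3, 3
The 2 values of 57 occupy positions 1–2 → average rank (1+2)/2 = 1.5.
The 2 values of 11 occupy positions 5–6 → average rank (5+6)/2 = 5.5.
The 2 values of 3 occupy positions 7–8 → average rank (7+8)/2 = 7.5.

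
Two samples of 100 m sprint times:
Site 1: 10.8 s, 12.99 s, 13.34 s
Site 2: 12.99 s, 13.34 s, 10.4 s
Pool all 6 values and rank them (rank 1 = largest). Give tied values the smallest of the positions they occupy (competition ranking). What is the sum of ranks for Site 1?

9

Sorted (descending): 13.34, 13.34, 12.99, 12.99, 10.8, 10.4
The 2 values of 13.34 occupy positions 1–2 → each gets rank 1.
The 2 values of 12.99 occupy positions 3–4 → each gets rank 3.
Site 1 values → pooled ranks: 10.8→5, 12.99→3, 13.34→1
Rank sum = 5 + 3 + 1 = 9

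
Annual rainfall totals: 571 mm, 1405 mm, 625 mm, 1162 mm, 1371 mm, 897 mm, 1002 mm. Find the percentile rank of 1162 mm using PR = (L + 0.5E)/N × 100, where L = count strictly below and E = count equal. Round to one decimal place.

N = 7.
Strictly below 1162: 4. Equal to 1162: 1.
PR = (4 + 0.5·1)/7 × 100 = 64.3

64.3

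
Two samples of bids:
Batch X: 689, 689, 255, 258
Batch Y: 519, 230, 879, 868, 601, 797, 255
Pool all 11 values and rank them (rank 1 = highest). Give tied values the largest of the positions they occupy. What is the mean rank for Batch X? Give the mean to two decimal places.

7.00

Sorted (descending): 879, 868, 797, 689, 689, 601, 519, 258, 255, 255, 230
The 2 values of 689 occupy positions 4–5 → each gets rank 5.
The 2 values of 255 occupy positions 9–10 → each gets rank 10.
Batch X values → pooled ranks: 689→5, 689→5, 255→10, 258→8
Mean rank = (5 + 5 + 10 + 8) / 4 = 7.00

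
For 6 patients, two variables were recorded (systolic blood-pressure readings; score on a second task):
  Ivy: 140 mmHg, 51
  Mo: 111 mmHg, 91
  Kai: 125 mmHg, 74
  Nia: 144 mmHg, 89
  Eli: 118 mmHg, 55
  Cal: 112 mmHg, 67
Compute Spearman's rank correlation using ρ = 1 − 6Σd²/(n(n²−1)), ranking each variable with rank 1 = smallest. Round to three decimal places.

-0.257

Ranks of variable 1: 5, 1, 4, 6, 3, 2
Ranks of variable 2: 1, 6, 4, 5, 2, 3
d = r₁ − r₂: 4, -5, 0, 1, 1, -1
d²: 16, 25, 0, 1, 1, 1; Σd² = 44
ρ = 1 − 6·44/(6·35) = 1 − 264/210 = -0.257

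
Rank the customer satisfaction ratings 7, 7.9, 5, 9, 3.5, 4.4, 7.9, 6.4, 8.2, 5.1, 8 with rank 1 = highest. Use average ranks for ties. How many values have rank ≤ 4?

3

Sorted (descending): 9, 8.2, 8, 7.9, 7.9, 7, 6.4, 5.1, 5, 4.4, 3.5
The 2 values of 7.9 occupy positions 4–5 → average rank (4+5)/2 = 4.5.
Ranks ≤ 4: {1, 2, 3} → 3 values.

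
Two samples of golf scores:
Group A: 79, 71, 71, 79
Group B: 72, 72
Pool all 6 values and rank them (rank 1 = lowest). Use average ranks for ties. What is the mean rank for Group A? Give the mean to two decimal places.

Sorted (ascending): 71, 71, 72, 72, 79, 79
The 2 values of 71 occupy positions 1–2 → average rank (1+2)/2 = 1.5.
The 2 values of 72 occupy positions 3–4 → average rank (3+4)/2 = 3.5.
The 2 values of 79 occupy positions 5–6 → average rank (5+6)/2 = 5.5.
Group A values → pooled ranks: 79→5.5, 71→1.5, 71→1.5, 79→5.5
Mean rank = (5.5 + 1.5 + 1.5 + 5.5) / 4 = 3.50

3.50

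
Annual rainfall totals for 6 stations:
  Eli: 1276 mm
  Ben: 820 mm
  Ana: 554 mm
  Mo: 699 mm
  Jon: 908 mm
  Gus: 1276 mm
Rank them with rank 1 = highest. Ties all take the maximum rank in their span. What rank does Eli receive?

2

Sorted (descending): 1276, 1276, 908, 820, 699, 554
The 2 values of 1276 occupy positions 1–2 → each gets rank 2.
Eli has value 1276 mm → rank 2.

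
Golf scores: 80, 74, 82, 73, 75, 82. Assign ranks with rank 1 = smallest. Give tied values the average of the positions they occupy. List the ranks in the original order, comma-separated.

Sorted (ascending): 73, 74, 75, 80, 82, 82
The 2 values of 82 occupy positions 5–6 → average rank (5+6)/2 = 5.5.

4, 2, 5.5, 1, 3, 5.5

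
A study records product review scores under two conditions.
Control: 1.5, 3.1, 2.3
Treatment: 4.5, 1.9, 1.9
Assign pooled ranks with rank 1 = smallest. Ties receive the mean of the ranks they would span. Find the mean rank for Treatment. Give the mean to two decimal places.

Sorted (ascending): 1.5, 1.9, 1.9, 2.3, 3.1, 4.5
The 2 values of 1.9 occupy positions 2–3 → average rank (2+3)/2 = 2.5.
Treatment values → pooled ranks: 4.5→6, 1.9→2.5, 1.9→2.5
Mean rank = (6 + 2.5 + 2.5) / 3 = 3.67

3.67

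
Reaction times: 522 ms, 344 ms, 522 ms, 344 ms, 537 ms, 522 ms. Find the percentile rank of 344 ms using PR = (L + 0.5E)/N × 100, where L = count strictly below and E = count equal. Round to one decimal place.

16.7

N = 6.
Strictly below 344: 0. Equal to 344: 2.
PR = (0 + 0.5·2)/6 × 100 = 16.7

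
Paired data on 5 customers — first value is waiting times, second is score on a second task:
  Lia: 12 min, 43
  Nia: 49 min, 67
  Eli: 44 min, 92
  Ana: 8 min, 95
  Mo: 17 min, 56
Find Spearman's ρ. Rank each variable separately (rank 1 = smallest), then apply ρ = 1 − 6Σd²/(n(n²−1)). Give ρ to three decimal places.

Ranks of variable 1: 2, 5, 4, 1, 3
Ranks of variable 2: 1, 3, 4, 5, 2
d = r₁ − r₂: 1, 2, 0, -4, 1
d²: 1, 4, 0, 16, 1; Σd² = 22
ρ = 1 − 6·22/(5·24) = 1 − 132/120 = -0.100

-0.100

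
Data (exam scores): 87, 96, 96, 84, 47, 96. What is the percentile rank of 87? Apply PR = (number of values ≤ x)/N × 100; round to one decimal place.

N = 6.
Strictly below 87: 2. Equal to 87: 1.
PR = 3/6 × 100 = 50.0

50.0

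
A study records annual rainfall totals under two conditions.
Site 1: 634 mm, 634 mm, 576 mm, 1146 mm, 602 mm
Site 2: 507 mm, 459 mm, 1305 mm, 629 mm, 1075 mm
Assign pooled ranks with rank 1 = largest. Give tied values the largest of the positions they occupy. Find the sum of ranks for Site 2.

29

Sorted (descending): 1305, 1146, 1075, 634, 634, 629, 602, 576, 507, 459
The 2 values of 634 occupy positions 4–5 → each gets rank 5.
Site 2 values → pooled ranks: 507→9, 459→10, 1305→1, 629→6, 1075→3
Rank sum = 9 + 10 + 1 + 6 + 3 = 29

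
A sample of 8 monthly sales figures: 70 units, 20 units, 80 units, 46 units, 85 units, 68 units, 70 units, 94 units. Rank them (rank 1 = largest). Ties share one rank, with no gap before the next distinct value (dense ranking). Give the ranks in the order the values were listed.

4, 7, 3, 6, 2, 5, 4, 1

Sorted (descending): 94, 85, 80, 70, 70, 68, 46, 20
The 2 values of 70 share dense rank 4.
Remaining distinct values take the next consecutive integers.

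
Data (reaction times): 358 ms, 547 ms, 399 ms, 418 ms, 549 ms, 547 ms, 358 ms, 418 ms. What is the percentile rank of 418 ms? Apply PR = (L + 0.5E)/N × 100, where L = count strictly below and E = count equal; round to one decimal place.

50.0

N = 8.
Strictly below 418: 3. Equal to 418: 2.
PR = (3 + 0.5·2)/8 × 100 = 50.0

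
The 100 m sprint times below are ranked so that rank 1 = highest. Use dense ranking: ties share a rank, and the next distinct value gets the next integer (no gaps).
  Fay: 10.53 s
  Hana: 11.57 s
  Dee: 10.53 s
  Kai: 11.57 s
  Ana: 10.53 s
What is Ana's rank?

Sorted (descending): 11.57, 11.57, 10.53, 10.53, 10.53
The 2 values of 11.57 share dense rank 1.
The 3 values of 10.53 share dense rank 2.
Ana has value 10.53 s → rank 2.

2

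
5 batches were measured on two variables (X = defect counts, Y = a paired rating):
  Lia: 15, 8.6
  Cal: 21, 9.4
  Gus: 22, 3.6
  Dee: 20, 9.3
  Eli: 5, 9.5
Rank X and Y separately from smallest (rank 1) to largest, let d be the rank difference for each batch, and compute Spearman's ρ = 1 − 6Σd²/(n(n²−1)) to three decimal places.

Ranks of variable 1: 2, 4, 5, 3, 1
Ranks of variable 2: 2, 4, 1, 3, 5
d = r₁ − r₂: 0, 0, 4, 0, -4
d²: 0, 0, 16, 0, 16; Σd² = 32
ρ = 1 − 6·32/(5·24) = 1 − 192/120 = -0.600

-0.600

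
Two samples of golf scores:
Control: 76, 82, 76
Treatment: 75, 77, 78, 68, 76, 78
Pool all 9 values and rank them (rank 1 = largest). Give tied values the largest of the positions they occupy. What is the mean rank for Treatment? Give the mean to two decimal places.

5.67

Sorted (descending): 82, 78, 78, 77, 76, 76, 76, 75, 68
The 2 values of 78 occupy positions 2–3 → each gets rank 3.
The 3 values of 76 occupy positions 5–7 → each gets rank 7.
Treatment values → pooled ranks: 75→8, 77→4, 78→3, 68→9, 76→7, 78→3
Mean rank = (8 + 4 + 3 + 9 + 7 + 3) / 6 = 5.67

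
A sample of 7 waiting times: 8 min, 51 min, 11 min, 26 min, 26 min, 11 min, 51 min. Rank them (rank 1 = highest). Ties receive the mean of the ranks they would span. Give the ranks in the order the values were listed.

7, 1.5, 5.5, 3.5, 3.5, 5.5, 1.5

Sorted (descending): 51, 51, 26, 26, 11, 11, 8
The 2 values of 51 occupy positions 1–2 → average rank (1+2)/2 = 1.5.
The 2 values of 26 occupy positions 3–4 → average rank (3+4)/2 = 3.5.
The 2 values of 11 occupy positions 5–6 → average rank (5+6)/2 = 5.5.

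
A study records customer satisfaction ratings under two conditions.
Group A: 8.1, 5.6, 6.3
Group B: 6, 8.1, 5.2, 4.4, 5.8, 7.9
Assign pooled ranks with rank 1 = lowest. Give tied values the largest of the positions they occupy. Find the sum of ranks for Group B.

Sorted (ascending): 4.4, 5.2, 5.6, 5.8, 6, 6.3, 7.9, 8.1, 8.1
The 2 values of 8.1 occupy positions 8–9 → each gets rank 9.
Group B values → pooled ranks: 6→5, 8.1→9, 5.2→2, 4.4→1, 5.8→4, 7.9→7
Rank sum = 5 + 9 + 2 + 1 + 4 + 7 = 28

28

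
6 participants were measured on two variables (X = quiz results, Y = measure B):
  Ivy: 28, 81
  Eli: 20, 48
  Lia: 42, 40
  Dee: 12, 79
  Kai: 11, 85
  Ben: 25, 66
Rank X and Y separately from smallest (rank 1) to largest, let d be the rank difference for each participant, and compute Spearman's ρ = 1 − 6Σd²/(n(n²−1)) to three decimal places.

Ranks of variable 1: 5, 3, 6, 2, 1, 4
Ranks of variable 2: 5, 2, 1, 4, 6, 3
d = r₁ − r₂: 0, 1, 5, -2, -5, 1
d²: 0, 1, 25, 4, 25, 1; Σd² = 56
ρ = 1 − 6·56/(6·35) = 1 − 336/210 = -0.600

-0.600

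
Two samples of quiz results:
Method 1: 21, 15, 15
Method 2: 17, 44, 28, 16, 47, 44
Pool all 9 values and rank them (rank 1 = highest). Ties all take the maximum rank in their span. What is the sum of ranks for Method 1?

Sorted (descending): 47, 44, 44, 28, 21, 17, 16, 15, 15
The 2 values of 44 occupy positions 2–3 → each gets rank 3.
The 2 values of 15 occupy positions 8–9 → each gets rank 9.
Method 1 values → pooled ranks: 21→5, 15→9, 15→9
Rank sum = 5 + 9 + 9 = 23

23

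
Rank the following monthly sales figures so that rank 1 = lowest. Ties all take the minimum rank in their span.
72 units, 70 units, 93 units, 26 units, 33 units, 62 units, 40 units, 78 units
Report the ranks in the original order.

Sorted (ascending): 26, 33, 40, 62, 70, 72, 78, 93
No ties — each value takes its position as its rank.

6, 5, 8, 1, 2, 4, 3, 7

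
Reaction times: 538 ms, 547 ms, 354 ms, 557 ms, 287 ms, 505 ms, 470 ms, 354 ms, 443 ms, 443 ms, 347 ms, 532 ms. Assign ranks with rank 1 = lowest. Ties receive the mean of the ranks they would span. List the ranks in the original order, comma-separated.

Sorted (ascending): 287, 347, 354, 354, 443, 443, 470, 505, 532, 538, 547, 557
The 2 values of 354 occupy positions 3–4 → average rank (3+4)/2 = 3.5.
The 2 values of 443 occupy positions 5–6 → average rank (5+6)/2 = 5.5.

10, 11, 3.5, 12, 1, 8, 7, 3.5, 5.5, 5.5, 2, 9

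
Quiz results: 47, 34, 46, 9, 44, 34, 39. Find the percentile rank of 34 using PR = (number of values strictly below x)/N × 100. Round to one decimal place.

N = 7.
Strictly below 34: 1. Equal to 34: 2.
PR = 1/7 × 100 = 14.3

14.3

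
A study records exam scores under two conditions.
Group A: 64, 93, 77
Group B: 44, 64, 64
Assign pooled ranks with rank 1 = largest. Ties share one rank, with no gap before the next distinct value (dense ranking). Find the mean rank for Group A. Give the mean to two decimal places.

2.00

Sorted (descending): 93, 77, 64, 64, 64, 44
The 3 values of 64 share dense rank 3.
Remaining distinct values take the next consecutive integers.
Group A values → pooled ranks: 64→3, 93→1, 77→2
Mean rank = (3 + 1 + 2) / 3 = 2.00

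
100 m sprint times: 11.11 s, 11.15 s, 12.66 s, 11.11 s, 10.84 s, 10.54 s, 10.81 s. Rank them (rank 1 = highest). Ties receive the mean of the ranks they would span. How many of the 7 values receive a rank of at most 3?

2

Sorted (descending): 12.66, 11.15, 11.11, 11.11, 10.84, 10.81, 10.54
The 2 values of 11.11 occupy positions 3–4 → average rank (3+4)/2 = 3.5.
Ranks ≤ 3: {1, 2} → 2 values.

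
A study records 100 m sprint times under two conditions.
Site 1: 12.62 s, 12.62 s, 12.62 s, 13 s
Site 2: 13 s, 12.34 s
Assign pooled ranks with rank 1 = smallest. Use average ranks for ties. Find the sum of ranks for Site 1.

Sorted (ascending): 12.34, 12.62, 12.62, 12.62, 13, 13
The 3 values of 12.62 occupy positions 2–4 → average rank 3.
The 2 values of 13 occupy positions 5–6 → average rank (5+6)/2 = 5.5.
Site 1 values → pooled ranks: 12.62→3, 12.62→3, 12.62→3, 13→5.5
Rank sum = 3 + 3 + 3 + 5.5 = 14.5

14.5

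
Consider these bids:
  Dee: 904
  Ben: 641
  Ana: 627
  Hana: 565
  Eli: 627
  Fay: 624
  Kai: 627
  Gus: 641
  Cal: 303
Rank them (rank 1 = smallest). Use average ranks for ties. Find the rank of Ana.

Sorted (ascending): 303, 565, 624, 627, 627, 627, 641, 641, 904
The 3 values of 627 occupy positions 4–6 → average rank 5.
The 2 values of 641 occupy positions 7–8 → average rank (7+8)/2 = 7.5.
Ana has value 627 → rank 5.

5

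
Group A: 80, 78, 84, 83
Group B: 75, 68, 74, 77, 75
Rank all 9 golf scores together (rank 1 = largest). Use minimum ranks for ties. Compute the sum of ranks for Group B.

Sorted (descending): 84, 83, 80, 78, 77, 75, 75, 74, 68
The 2 values of 75 occupy positions 6–7 → each gets rank 6.
Group B values → pooled ranks: 75→6, 68→9, 74→8, 77→5, 75→6
Rank sum = 6 + 9 + 8 + 5 + 6 = 34

34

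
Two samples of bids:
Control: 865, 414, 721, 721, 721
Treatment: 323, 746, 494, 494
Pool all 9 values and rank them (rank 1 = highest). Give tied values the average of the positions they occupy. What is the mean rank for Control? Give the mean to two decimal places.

Sorted (descending): 865, 746, 721, 721, 721, 494, 494, 414, 323
The 3 values of 721 occupy positions 3–5 → average rank 4.
The 2 values of 494 occupy positions 6–7 → average rank (6+7)/2 = 6.5.
Control values → pooled ranks: 865→1, 414→8, 721→4, 721→4, 721→4
Mean rank = (1 + 8 + 4 + 4 + 4) / 5 = 4.20

4.20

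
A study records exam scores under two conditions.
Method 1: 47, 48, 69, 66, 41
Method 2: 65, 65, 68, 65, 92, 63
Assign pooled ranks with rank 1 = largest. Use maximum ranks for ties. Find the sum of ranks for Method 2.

33

Sorted (descending): 92, 69, 68, 66, 65, 65, 65, 63, 48, 47, 41
The 3 values of 65 occupy positions 5–7 → each gets rank 7.
Method 2 values → pooled ranks: 65→7, 65→7, 68→3, 65→7, 92→1, 63→8
Rank sum = 7 + 7 + 3 + 7 + 1 + 8 = 33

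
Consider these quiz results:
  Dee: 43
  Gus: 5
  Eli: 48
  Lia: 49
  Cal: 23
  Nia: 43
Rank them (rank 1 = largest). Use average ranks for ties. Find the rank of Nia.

3.5

Sorted (descending): 49, 48, 43, 43, 23, 5
The 2 values of 43 occupy positions 3–4 → average rank (3+4)/2 = 3.5.
Nia has value 43 → rank 3.5.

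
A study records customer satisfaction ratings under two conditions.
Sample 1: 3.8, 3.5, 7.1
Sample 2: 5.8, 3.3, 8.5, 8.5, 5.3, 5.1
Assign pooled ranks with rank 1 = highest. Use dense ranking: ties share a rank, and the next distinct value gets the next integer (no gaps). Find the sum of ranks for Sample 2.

Sorted (descending): 8.5, 8.5, 7.1, 5.8, 5.3, 5.1, 3.8, 3.5, 3.3
The 2 values of 8.5 share dense rank 1.
Remaining distinct values take the next consecutive integers.
Sample 2 values → pooled ranks: 5.8→3, 3.3→8, 8.5→1, 8.5→1, 5.3→4, 5.1→5
Rank sum = 3 + 8 + 1 + 1 + 4 + 5 = 22

22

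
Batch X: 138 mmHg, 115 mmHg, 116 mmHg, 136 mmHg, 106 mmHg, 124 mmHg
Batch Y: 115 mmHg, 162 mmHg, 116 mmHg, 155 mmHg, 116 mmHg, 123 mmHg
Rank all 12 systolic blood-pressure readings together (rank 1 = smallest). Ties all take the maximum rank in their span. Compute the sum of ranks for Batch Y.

45

Sorted (ascending): 106, 115, 115, 116, 116, 116, 123, 124, 136, 138, 155, 162
The 2 values of 115 occupy positions 2–3 → each gets rank 3.
The 3 values of 116 occupy positions 4–6 → each gets rank 6.
Batch Y values → pooled ranks: 115→3, 162→12, 116→6, 155→11, 116→6, 123→7
Rank sum = 3 + 12 + 6 + 11 + 6 + 7 = 45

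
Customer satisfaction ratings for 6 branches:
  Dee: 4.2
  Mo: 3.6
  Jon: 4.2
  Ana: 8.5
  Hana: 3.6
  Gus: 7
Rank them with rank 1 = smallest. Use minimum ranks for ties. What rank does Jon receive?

Sorted (ascending): 3.6, 3.6, 4.2, 4.2, 7, 8.5
The 2 values of 3.6 occupy positions 1–2 → each gets rank 1.
The 2 values of 4.2 occupy positions 3–4 → each gets rank 3.
Jon has value 4.2 → rank 3.

3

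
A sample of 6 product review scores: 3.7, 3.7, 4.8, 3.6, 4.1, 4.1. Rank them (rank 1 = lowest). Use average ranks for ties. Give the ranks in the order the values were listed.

Sorted (ascending): 3.6, 3.7, 3.7, 4.1, 4.1, 4.8
The 2 values of 3.7 occupy positions 2–3 → average rank (2+3)/2 = 2.5.
The 2 values of 4.1 occupy positions 4–5 → average rank (4+5)/2 = 4.5.

2.5, 2.5, 6, 1, 4.5, 4.5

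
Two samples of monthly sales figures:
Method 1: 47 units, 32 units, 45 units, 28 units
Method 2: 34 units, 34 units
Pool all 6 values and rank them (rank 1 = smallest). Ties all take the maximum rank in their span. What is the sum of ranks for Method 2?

8

Sorted (ascending): 28, 32, 34, 34, 45, 47
The 2 values of 34 occupy positions 3–4 → each gets rank 4.
Method 2 values → pooled ranks: 34→4, 34→4
Rank sum = 4 + 4 = 8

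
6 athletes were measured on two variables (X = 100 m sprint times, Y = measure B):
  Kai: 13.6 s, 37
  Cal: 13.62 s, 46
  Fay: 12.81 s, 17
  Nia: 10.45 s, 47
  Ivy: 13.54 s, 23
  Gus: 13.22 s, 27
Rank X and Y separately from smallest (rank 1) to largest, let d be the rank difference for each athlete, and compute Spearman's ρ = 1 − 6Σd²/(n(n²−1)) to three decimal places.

0.086

Ranks of variable 1: 5, 6, 2, 1, 4, 3
Ranks of variable 2: 4, 5, 1, 6, 2, 3
d = r₁ − r₂: 1, 1, 1, -5, 2, 0
d²: 1, 1, 1, 25, 4, 0; Σd² = 32
ρ = 1 − 6·32/(6·35) = 1 − 192/210 = 0.086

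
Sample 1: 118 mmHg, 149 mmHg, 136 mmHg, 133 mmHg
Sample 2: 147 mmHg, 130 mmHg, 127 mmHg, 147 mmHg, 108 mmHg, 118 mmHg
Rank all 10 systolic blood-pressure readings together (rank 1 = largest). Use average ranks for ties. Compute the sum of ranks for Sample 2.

Sorted (descending): 149, 147, 147, 136, 133, 130, 127, 118, 118, 108
The 2 values of 147 occupy positions 2–3 → average rank (2+3)/2 = 2.5.
The 2 values of 118 occupy positions 8–9 → average rank (8+9)/2 = 8.5.
Sample 2 values → pooled ranks: 147→2.5, 130→6, 127→7, 147→2.5, 108→10, 118→8.5
Rank sum = 2.5 + 6 + 7 + 2.5 + 10 + 8.5 = 36.5

36.5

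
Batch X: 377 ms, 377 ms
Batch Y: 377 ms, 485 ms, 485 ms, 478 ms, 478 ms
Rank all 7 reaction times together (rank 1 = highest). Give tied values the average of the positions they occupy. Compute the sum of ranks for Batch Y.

Sorted (descending): 485, 485, 478, 478, 377, 377, 377
The 2 values of 485 occupy positions 1–2 → average rank (1+2)/2 = 1.5.
The 2 values of 478 occupy positions 3–4 → average rank (3+4)/2 = 3.5.
The 3 values of 377 occupy positions 5–7 → average rank 6.
Batch Y values → pooled ranks: 377→6, 485→1.5, 485→1.5, 478→3.5, 478→3.5
Rank sum = 6 + 1.5 + 1.5 + 3.5 + 3.5 = 16

16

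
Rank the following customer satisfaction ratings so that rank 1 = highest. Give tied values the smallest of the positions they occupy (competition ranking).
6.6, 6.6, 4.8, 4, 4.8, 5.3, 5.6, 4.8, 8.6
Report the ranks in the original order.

Sorted (descending): 8.6, 6.6, 6.6, 5.6, 5.3, 4.8, 4.8, 4.8, 4
The 2 values of 6.6 occupy positions 2–3 → each gets rank 2.
The 3 values of 4.8 occupy positions 6–8 → each gets rank 6.

2, 2, 6, 9, 6, 5, 4, 6, 1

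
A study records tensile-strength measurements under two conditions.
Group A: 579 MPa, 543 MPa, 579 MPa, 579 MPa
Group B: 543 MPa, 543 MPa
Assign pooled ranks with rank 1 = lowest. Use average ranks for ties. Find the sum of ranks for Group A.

17

Sorted (ascending): 543, 543, 543, 579, 579, 579
The 3 values of 543 occupy positions 1–3 → average rank 2.
The 3 values of 579 occupy positions 4–6 → average rank 5.
Group A values → pooled ranks: 579→5, 543→2, 579→5, 579→5
Rank sum = 5 + 2 + 5 + 5 = 17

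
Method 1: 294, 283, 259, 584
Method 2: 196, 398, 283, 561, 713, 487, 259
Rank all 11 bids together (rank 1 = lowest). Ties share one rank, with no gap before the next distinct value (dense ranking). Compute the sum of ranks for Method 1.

Sorted (ascending): 196, 259, 259, 283, 283, 294, 398, 487, 561, 584, 713
The 2 values of 259 share dense rank 2.
The 2 values of 283 share dense rank 3.
Remaining distinct values take the next consecutive integers.
Method 1 values → pooled ranks: 294→4, 283→3, 259→2, 584→8
Rank sum = 4 + 3 + 2 + 8 = 17

17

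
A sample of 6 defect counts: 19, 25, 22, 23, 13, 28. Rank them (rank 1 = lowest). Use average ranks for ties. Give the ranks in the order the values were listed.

2, 5, 3, 4, 1, 6

Sorted (ascending): 13, 19, 22, 23, 25, 28
No ties — each value takes its position as its rank.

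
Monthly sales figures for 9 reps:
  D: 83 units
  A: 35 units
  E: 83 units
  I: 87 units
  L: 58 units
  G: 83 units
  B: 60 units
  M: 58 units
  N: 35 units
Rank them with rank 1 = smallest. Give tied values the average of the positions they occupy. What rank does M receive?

Sorted (ascending): 35, 35, 58, 58, 60, 83, 83, 83, 87
The 2 values of 35 occupy positions 1–2 → average rank (1+2)/2 = 1.5.
The 2 values of 58 occupy positions 3–4 → average rank (3+4)/2 = 3.5.
The 3 values of 83 occupy positions 6–8 → average rank 7.
M has value 58 units → rank 3.5.

3.5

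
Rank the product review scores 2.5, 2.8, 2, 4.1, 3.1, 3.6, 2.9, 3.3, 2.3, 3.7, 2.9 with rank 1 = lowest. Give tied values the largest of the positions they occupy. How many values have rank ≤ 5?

Sorted (ascending): 2, 2.3, 2.5, 2.8, 2.9, 2.9, 3.1, 3.3, 3.6, 3.7, 4.1
The 2 values of 2.9 occupy positions 5–6 → each gets rank 6.
Ranks ≤ 5: {1, 2, 3, 4} → 4 values.

4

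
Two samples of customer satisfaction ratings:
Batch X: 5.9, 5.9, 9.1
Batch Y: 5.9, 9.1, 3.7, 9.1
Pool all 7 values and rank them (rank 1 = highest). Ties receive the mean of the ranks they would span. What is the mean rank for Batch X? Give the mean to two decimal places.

4.00

Sorted (descending): 9.1, 9.1, 9.1, 5.9, 5.9, 5.9, 3.7
The 3 values of 9.1 occupy positions 1–3 → average rank 2.
The 3 values of 5.9 occupy positions 4–6 → average rank 5.
Batch X values → pooled ranks: 5.9→5, 5.9→5, 9.1→2
Mean rank = (5 + 5 + 2) / 3 = 4.00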